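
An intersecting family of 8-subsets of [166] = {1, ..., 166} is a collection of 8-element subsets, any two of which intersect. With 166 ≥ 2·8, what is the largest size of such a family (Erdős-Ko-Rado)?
max |F| = C(165, 7) = 580688008560

The Erdős-Ko-Rado theorem states: for n ≥ 2k, an intersecting family of k-subsets of an n-element set has size at most C(n − 1, k − 1), with equality for 'star' families {A ⊆ [n] : |A| = k, i ∈ A} (fix an element i). For n = 166, k = 8: C(165, 7) = 580688008560.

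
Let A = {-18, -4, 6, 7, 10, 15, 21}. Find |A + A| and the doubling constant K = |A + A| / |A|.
K = |A + A| / |A| = 25/7

Enumerate A + A = {a + b : a, b ∈ A}. With |A| = 7, there are |A|^2 = 49 ordered sum pairs; collecting distinct values, A + A = {-36, -22, -12, -11, -8, -3, 2, 3, 6, 11, 12, 13, 14, 16, 17, 20, 21, 22, 25, 27, 28, 30, 31, 36, 42}, so |A + A| = 25. Thus K = 25/7. For comparison, the minimum possible |A + A| over all 7-element sets is 2·7 − 1 = 13 (so min K = 13/7), attained only by arithmetic progressions.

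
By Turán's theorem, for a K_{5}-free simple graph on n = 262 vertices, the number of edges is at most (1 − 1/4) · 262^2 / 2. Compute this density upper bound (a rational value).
Turán density bound = (3/4) · 262^2/2 = 51483/2 ≈ 25741.5

Turán's theorem: ex(n, K_{r+1}) is achieved by the complete r-partite Turán graph T(n, r) with parts as balanced as possible, and is at most (1 − 1/r) · n^2/2. For r = 4, n = 262: the density bound is (3/4) · 68644/2 = 51483/2 ≈ 25741.5. The integer-valued extremum is e(T(262, 4)) = 25741, which is strictly less than the density bound 51483/2 since 4 ∤ 262 (the parts of T(262, 4) cannot all be equal).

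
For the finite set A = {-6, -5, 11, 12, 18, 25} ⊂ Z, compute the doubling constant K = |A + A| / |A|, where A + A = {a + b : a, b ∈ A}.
K = |A + A| / |A| = 19/6

Enumerate A + A = {a + b : a, b ∈ A}. With |A| = 6, there are |A|^2 = 36 ordered sum pairs; collecting distinct values, A + A = {-12, -11, -10, 5, 6, 7, 12, 13, 19, 20, 22, 23, 24, 29, 30, 36, 37, 43, 50}, so |A + A| = 19. Thus K = 19/6. For comparison, the minimum possible |A + A| over all 6-element sets is 2·6 − 1 = 11 (so min K = 11/6), attained only by arithmetic progressions.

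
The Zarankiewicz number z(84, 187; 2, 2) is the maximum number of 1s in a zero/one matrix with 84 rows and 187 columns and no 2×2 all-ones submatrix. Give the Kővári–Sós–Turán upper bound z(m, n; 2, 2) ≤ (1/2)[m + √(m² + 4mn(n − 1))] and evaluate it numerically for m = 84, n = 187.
z(84, 187; 2, 2) ≤ (1/2)[84 + √(84² + 4·84·187·186)] = (1/2)[84 + √11693808] = 1751.8105

Kővári–Sós–Turán: let r_1, ..., r_84 be the row sums and z = Σ r_i the total number of 1s. Each pair of columns can share at most one row with both entries 1 (else a 2×2 all-ones block appears), so Σ_i C(r_i, 2) ≤ C(187, 2) = 17391. By convexity Σ_i C(r_i, 2) ≥ 84·C(z/84, 2) = z(z − 84)/(2·84), giving z² − 84z − 84·187·186 ≤ 0 and hence z ≤ (1/2)[84 + √(7056 + 4·2921688)] = (1/2)[84 + √11693808] ≈ (1/2)(84 + 3419.621) = 1751.8105.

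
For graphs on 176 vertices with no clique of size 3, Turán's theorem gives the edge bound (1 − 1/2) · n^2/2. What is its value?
Turán density bound = (1/2) · 176^2/2 = 7744

Turán's theorem: ex(n, K_{r+1}) is achieved by the complete r-partite Turán graph T(n, r) with parts as balanced as possible, and is at most (1 − 1/r) · n^2/2. For r = 2, n = 176: the density bound is (1/2) · 30976/2 = 7744. Since 2 ∣ 176, the Turán graph T(176, 2) has parts of equal size 88, and its edge count e(T(176, 2)) = 7744 attains the density bound exactly.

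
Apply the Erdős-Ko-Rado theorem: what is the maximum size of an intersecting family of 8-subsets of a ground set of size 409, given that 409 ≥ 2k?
max |F| = C(408, 7) = 354582711702648

The Erdős-Ko-Rado theorem states: for n ≥ 2k, an intersecting family of k-subsets of an n-element set has size at most C(n − 1, k − 1), with equality for 'star' families {A ⊆ [n] : |A| = k, i ∈ A} (fix an element i). For n = 409, k = 8: C(408, 7) = 354582711702648.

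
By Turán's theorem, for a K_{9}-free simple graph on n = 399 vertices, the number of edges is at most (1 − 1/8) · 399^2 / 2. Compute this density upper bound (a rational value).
Turán density bound = (7/8) · 399^2/2 = 1114407/16 ≈ 69650.4375

Turán's theorem: ex(n, K_{r+1}) is achieved by the complete r-partite Turán graph T(n, r) with parts as balanced as possible, and is at most (1 − 1/r) · n^2/2. For r = 8, n = 399: the density bound is (7/8) · 159201/2 = 1114407/16 ≈ 69650.4375. The integer-valued extremum is e(T(399, 8)) = 69650, which is strictly less than the density bound 1114407/16 since 8 ∤ 399 (the parts of T(399, 8) cannot all be equal).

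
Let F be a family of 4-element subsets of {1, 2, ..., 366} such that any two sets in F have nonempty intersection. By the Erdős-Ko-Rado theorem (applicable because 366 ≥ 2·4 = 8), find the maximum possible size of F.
max |F| = C(365, 3) = 8038030

The Erdős-Ko-Rado theorem states: for n ≥ 2k, an intersecting family of k-subsets of an n-element set has size at most C(n − 1, k − 1), with equality for 'star' families {A ⊆ [n] : |A| = k, i ∈ A} (fix an element i). For n = 366, k = 4: C(365, 3) = 8038030.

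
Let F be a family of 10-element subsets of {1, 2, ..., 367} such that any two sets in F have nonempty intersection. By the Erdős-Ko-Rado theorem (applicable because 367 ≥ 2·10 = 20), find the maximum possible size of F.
max |F| = C(366, 9) = 294113306805865690

The Erdős-Ko-Rado theorem states: for n ≥ 2k, an intersecting family of k-subsets of an n-element set has size at most C(n − 1, k − 1), with equality for 'star' families {A ⊆ [n] : |A| = k, i ∈ A} (fix an element i). For n = 367, k = 10: C(366, 9) = 294113306805865690.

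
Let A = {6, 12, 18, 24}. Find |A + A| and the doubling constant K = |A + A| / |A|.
K = |A + A| / |A| = 7/4

Enumerate A + A = {a + b : a, b ∈ A}. With |A| = 4, there are |A|^2 = 16 ordered sum pairs; collecting distinct values, A + A = {12, 18, 24, 30, 36, 42, 48}, so |A + A| = 7. Thus K = 7/4. Here |A + A| = 2|A| − 1 = 7, the minimum possible — so K = 7/4 is minimal, which holds iff A is an arithmetic progression.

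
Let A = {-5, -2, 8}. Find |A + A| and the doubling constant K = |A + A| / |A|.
K = |A + A| / |A| = 6/3 = 2

Enumerate A + A = {a + b : a, b ∈ A}. With |A| = 3, there are |A|^2 = 9 ordered sum pairs; collecting distinct values, A + A = {-10, -7, -4, 3, 6, 16}, so |A + A| = 6. Thus K = 6/3 = 2. For comparison, the minimum possible |A + A| over all 3-element sets is 2·3 − 1 = 5 (so min K = 5/3), attained only by arithmetic progressions.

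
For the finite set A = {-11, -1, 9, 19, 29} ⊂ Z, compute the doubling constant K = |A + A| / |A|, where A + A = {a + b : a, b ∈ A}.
K = |A + A| / |A| = 9/5

Enumerate A + A = {a + b : a, b ∈ A}. With |A| = 5, there are |A|^2 = 25 ordered sum pairs; collecting distinct values, A + A = {-22, -12, -2, 8, 18, 28, 38, 48, 58}, so |A + A| = 9. Thus K = 9/5. Here |A + A| = 2|A| − 1 = 9, the minimum possible — so K = 9/5 is minimal, which holds iff A is an arithmetic progression.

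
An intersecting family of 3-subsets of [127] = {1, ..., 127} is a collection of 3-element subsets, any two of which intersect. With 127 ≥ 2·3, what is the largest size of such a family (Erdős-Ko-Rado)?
max |F| = C(126, 2) = 7875

Erdős-Ko-Rado (1961): when n ≥ 2k, max |F| = C(n−1, k−1). The bound is attained by the star {A : i ∈ A} for any fixed i ∈ [n]. Here C(127−1, 3−1) = C(126, 2) = 7875.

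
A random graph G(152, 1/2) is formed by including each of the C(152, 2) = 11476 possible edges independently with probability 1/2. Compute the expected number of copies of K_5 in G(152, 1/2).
E[# K_5] = C(152, 5) · (1/2)^C(5, 2) = 632671880 / 2^10 = 79083985/128 = 617843.6328125

For each 5-subset S of vertices (there are C(152, 5) = 632671880 such S), let X_S = 1 if S induces a K_5 (all C(5, 2) = 10 edges present). Then P(X_S = 1) = (1/2)^10 = 1/1024. By linearity of expectation, E[# K_5] = C(152, 5) · (1/2)^10 = 632671880 / 1024 = 79083985/128 = 617843.6328125.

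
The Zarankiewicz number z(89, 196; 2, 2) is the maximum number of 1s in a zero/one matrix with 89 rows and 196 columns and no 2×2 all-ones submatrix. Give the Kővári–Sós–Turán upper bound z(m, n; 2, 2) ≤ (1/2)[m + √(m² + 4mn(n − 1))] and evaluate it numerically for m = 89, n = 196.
z(89, 196; 2, 2) ≤ (1/2)[89 + √(89² + 4·89·196·195)] = (1/2)[89 + √13614241] = 1889.374

Kővári–Sós–Turán: let r_1, ..., r_89 be the row sums and z = Σ r_i the total number of 1s. Each pair of columns can share at most one row with both entries 1 (else a 2×2 all-ones block appears), so Σ_i C(r_i, 2) ≤ C(196, 2) = 19110. By convexity Σ_i C(r_i, 2) ≥ 89·C(z/89, 2) = z(z − 89)/(2·89), giving z² − 89z − 89·196·195 ≤ 0 and hence z ≤ (1/2)[89 + √(7921 + 4·3401580)] = (1/2)[89 + √13614241] ≈ (1/2)(89 + 3689.7481) = 1889.374.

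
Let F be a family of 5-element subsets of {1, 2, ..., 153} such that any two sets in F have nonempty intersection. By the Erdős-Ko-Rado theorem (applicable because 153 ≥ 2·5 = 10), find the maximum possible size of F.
max |F| = C(152, 4) = 21374050

The Erdős-Ko-Rado theorem states: for n ≥ 2k, an intersecting family of k-subsets of an n-element set has size at most C(n − 1, k − 1), with equality for 'star' families {A ⊆ [n] : |A| = k, i ∈ A} (fix an element i). For n = 153, k = 5: C(152, 4) = 21374050.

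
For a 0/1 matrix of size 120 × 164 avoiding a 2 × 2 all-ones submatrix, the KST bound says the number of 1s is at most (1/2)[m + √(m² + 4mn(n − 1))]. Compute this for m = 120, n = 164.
z(120, 164; 2, 2) ≤ (1/2)[120 + √(120² + 4·120·164·163)] = (1/2)[120 + √12845760] = 1852.0491

Kővári–Sós–Turán: let r_1, ..., r_120 be the row sums and z = Σ r_i the total number of 1s. Each pair of columns can share at most one row with both entries 1 (else a 2×2 all-ones block appears), so Σ_i C(r_i, 2) ≤ C(164, 2) = 13366. By convexity Σ_i C(r_i, 2) ≥ 120·C(z/120, 2) = z(z − 120)/(2·120), giving z² − 120z − 120·164·163 ≤ 0 and hence z ≤ (1/2)[120 + √(14400 + 4·3207840)] = (1/2)[120 + √12845760] ≈ (1/2)(120 + 3584.0982) = 1852.0491.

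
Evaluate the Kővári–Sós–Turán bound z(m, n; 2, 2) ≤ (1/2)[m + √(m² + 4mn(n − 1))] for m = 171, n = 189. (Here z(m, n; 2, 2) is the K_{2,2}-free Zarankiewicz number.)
z(171, 189; 2, 2) ≤ (1/2)[171 + √(171² + 4·171·189·188)] = (1/2)[171 + √24333129] = 2551.9311

Kővári–Sós–Turán: let r_1, ..., r_171 be the row sums and z = Σ r_i the total number of 1s. Each pair of columns can share at most one row with both entries 1 (else a 2×2 all-ones block appears), so Σ_i C(r_i, 2) ≤ C(189, 2) = 17766. By convexity Σ_i C(r_i, 2) ≥ 171·C(z/171, 2) = z(z − 171)/(2·171), giving z² − 171z − 171·189·188 ≤ 0 and hence z ≤ (1/2)[171 + √(29241 + 4·6075972)] = (1/2)[171 + √24333129] ≈ (1/2)(171 + 4932.8622) = 2551.9311.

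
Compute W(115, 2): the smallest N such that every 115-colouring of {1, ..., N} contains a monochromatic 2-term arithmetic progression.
W(115, 2) = 115 + 1 = 116

A 2-term AP is any pair of integers, so a monochromatic 2-AP exists iff some colour is used at least twice. With 115 colours, the colouring i ↦ i on {1, ..., 115} uses each colour once, avoiding any monochromatic pair, so W(115, 2) > 115. For {1, ..., 116}, pigeonhole forces two integers of the same colour, which form a monochromatic 2-AP. Hence W(115, 2) = 116.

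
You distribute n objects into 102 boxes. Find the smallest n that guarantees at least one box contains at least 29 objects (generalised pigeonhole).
n = (29 − 1)·102 + 1 = 2857

By the generalised pigeonhole principle, to guarantee some box contains ≥ r objects we need more than (r − 1) · k objects total. Threshold: n = (r − 1) · k + 1. With r = 29 and k = 102: n = 28 · 102 + 1 = 2856 + 1 = 2857. For n = 2856 = 28 · 102, we can put exactly 28 objects in every box, avoiding 29 in any single one — so 2857 is tight.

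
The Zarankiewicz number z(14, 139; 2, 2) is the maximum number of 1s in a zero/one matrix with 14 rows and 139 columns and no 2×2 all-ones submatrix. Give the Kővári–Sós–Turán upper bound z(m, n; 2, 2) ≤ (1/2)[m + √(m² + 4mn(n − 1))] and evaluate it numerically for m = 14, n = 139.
z(14, 139; 2, 2) ≤ (1/2)[14 + √(14² + 4·14·139·138)] = (1/2)[14 + √1074388] = 525.2634

Kővári–Sós–Turán: let r_1, ..., r_14 be the row sums and z = Σ r_i the total number of 1s. Each pair of columns can share at most one row with both entries 1 (else a 2×2 all-ones block appears), so Σ_i C(r_i, 2) ≤ C(139, 2) = 9591. By convexity Σ_i C(r_i, 2) ≥ 14·C(z/14, 2) = z(z − 14)/(2·14), giving z² − 14z − 14·139·138 ≤ 0 and hence z ≤ (1/2)[14 + √(196 + 4·268548)] = (1/2)[14 + √1074388] ≈ (1/2)(14 + 1036.5269) = 525.2634.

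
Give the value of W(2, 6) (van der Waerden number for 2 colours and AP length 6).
W(2, 6) = 1132

W(2, 6) = 1132. The lower bound W(2, 6) > 1131 comes from an explicit good 2-colouring of [1, 1131]; the upper bound W(2, 6) ≤ 1132 was verified by exhaustive search over 2-colourings of [1, 1132].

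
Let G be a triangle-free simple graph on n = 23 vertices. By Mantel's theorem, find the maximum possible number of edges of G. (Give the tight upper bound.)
ex(23, K_3) = ⌊23^2/4⌋ = 132

Mantel (1907): a triangle-free graph on n vertices has at most ⌊n^2/4⌋ edges, with equality for the complete bipartite graph K_{⌊n/2⌋, ⌈n/2⌉}. For n = 23: ⌊23^2/4⌋ = ⌊529/4⌋ = 132. The extremal graph is K_{11, 12}, which has 11·12 = 132 edges.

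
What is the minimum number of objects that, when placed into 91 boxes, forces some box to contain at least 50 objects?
n = (50 − 1)·91 + 1 = 4460

By the generalised pigeonhole principle, to guarantee some box contains ≥ r objects we need more than (r − 1) · k objects total. Threshold: n = (r − 1) · k + 1. With r = 50 and k = 91: n = 49 · 91 + 1 = 4459 + 1 = 4460. For n = 4459 = 49 · 91, we can put exactly 49 objects in every box, avoiding 50 in any single one — so 4460 is tight.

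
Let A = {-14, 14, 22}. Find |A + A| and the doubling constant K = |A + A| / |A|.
K = |A + A| / |A| = 6/3 = 2

Enumerate A + A = {a + b : a, b ∈ A}. With |A| = 3, there are |A|^2 = 9 ordered sum pairs; collecting distinct values, A + A = {-28, 0, 8, 28, 36, 44}, so |A + A| = 6. Thus K = 6/3 = 2. For comparison, the minimum possible |A + A| over all 3-element sets is 2·3 − 1 = 5 (so min K = 5/3), attained only by arithmetic progressions.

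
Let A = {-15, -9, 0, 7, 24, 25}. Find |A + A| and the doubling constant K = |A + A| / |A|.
K = |A + A| / |A| = 21/6 = 7/2

Enumerate A + A = {a + b : a, b ∈ A}. With |A| = 6, there are |A|^2 = 36 ordered sum pairs; collecting distinct values, A + A = {-30, -24, -18, -15, -9, -8, -2, 0, 7, 9, 10, 14, 15, 16, 24, 25, 31, 32, 48, 49, 50}, so |A + A| = 21. Thus K = 21/6 = 7/2. For comparison, the minimum possible |A + A| over all 6-element sets is 2·6 − 1 = 11 (so min K = 11/6), attained only by arithmetic progressions.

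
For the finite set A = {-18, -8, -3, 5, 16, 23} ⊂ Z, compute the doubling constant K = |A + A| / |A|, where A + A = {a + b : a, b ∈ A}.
K = |A + A| / |A| = 21/6 = 7/2

Enumerate A + A = {a + b : a, b ∈ A}. With |A| = 6, there are |A|^2 = 36 ordered sum pairs; collecting distinct values, A + A = {-36, -26, -21, -16, -13, -11, -6, -3, -2, 2, 5, 8, 10, 13, 15, 20, 21, 28, 32, 39, 46}, so |A + A| = 21. Thus K = 21/6 = 7/2. For comparison, the minimum possible |A + A| over all 6-element sets is 2·6 − 1 = 11 (so min K = 11/6), attained only by arithmetic progressions.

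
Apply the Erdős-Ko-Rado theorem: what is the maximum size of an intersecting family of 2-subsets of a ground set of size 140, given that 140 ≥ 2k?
max |F| = C(139, 1) = 139

Erdős-Ko-Rado (1961): when n ≥ 2k, max |F| = C(n−1, k−1). The bound is attained by the star {A : i ∈ A} for any fixed i ∈ [n]. Here C(140−1, 2−1) = C(139, 1) = 139.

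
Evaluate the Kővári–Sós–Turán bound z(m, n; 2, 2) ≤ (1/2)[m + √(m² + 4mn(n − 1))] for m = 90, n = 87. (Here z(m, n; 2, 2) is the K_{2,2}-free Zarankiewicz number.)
z(90, 87; 2, 2) ≤ (1/2)[90 + √(90² + 4·90·87·86)] = (1/2)[90 + √2701620] = 866.8303

Kővári–Sós–Turán: let r_1, ..., r_90 be the row sums and z = Σ r_i the total number of 1s. Each pair of columns can share at most one row with both entries 1 (else a 2×2 all-ones block appears), so Σ_i C(r_i, 2) ≤ C(87, 2) = 3741. By convexity Σ_i C(r_i, 2) ≥ 90·C(z/90, 2) = z(z − 90)/(2·90), giving z² − 90z − 90·87·86 ≤ 0 and hence z ≤ (1/2)[90 + √(8100 + 4·673380)] = (1/2)[90 + √2701620] ≈ (1/2)(90 + 1643.6605) = 866.8303.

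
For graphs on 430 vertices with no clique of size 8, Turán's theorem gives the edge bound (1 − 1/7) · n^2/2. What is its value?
Turán density bound = (6/7) · 430^2/2 = 554700/7 ≈ 79242.8571

Turán's theorem: ex(n, K_{r+1}) is achieved by the complete r-partite Turán graph T(n, r) with parts as balanced as possible, and is at most (1 − 1/r) · n^2/2. For r = 7, n = 430: the density bound is (6/7) · 184900/2 = 554700/7 ≈ 79242.8571. The integer-valued extremum is e(T(430, 7)) = 79242, which is strictly less than the density bound 554700/7 since 7 ∤ 430 (the parts of T(430, 7) cannot all be equal).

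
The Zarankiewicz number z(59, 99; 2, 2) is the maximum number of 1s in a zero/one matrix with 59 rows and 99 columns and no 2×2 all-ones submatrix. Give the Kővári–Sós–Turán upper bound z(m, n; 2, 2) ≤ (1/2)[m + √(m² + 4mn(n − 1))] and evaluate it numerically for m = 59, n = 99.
z(59, 99; 2, 2) ≤ (1/2)[59 + √(59² + 4·59·99·98)] = (1/2)[59 + √2293153] = 786.658

Kővári–Sós–Turán: let r_1, ..., r_59 be the row sums and z = Σ r_i the total number of 1s. Each pair of columns can share at most one row with both entries 1 (else a 2×2 all-ones block appears), so Σ_i C(r_i, 2) ≤ C(99, 2) = 4851. By convexity Σ_i C(r_i, 2) ≥ 59·C(z/59, 2) = z(z − 59)/(2·59), giving z² − 59z − 59·99·98 ≤ 0 and hence z ≤ (1/2)[59 + √(3481 + 4·572418)] = (1/2)[59 + √2293153] ≈ (1/2)(59 + 1514.316) = 786.658.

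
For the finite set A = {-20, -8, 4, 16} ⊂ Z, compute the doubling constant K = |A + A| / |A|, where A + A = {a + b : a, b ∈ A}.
K = |A + A| / |A| = 7/4

Enumerate A + A = {a + b : a, b ∈ A}. With |A| = 4, there are |A|^2 = 16 ordered sum pairs; collecting distinct values, A + A = {-40, -28, -16, -4, 8, 20, 32}, so |A + A| = 7. Thus K = 7/4. Here |A + A| = 2|A| − 1 = 7, the minimum possible — so K = 7/4 is minimal, which holds iff A is an arithmetic progression.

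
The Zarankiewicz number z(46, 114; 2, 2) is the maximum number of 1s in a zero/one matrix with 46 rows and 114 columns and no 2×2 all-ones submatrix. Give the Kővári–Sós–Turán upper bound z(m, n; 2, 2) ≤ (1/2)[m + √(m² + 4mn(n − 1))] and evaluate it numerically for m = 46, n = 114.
z(46, 114; 2, 2) ≤ (1/2)[46 + √(46² + 4·46·114·113)] = (1/2)[46 + √2372404] = 793.1305

Kővári–Sós–Turán: let r_1, ..., r_46 be the row sums and z = Σ r_i the total number of 1s. Each pair of columns can share at most one row with both entries 1 (else a 2×2 all-ones block appears), so Σ_i C(r_i, 2) ≤ C(114, 2) = 6441. By convexity Σ_i C(r_i, 2) ≥ 46·C(z/46, 2) = z(z − 46)/(2·46), giving z² − 46z − 46·114·113 ≤ 0 and hence z ≤ (1/2)[46 + √(2116 + 4·592572)] = (1/2)[46 + √2372404] ≈ (1/2)(46 + 1540.261) = 793.1305.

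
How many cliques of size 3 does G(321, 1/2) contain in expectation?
E[# K_3] = C(321, 3) · (1/2)^C(3, 2) = 5461280 / 2^3 = 682660

For each 3-subset S of vertices (there are C(321, 3) = 5461280 such S), let X_S = 1 if S induces a K_3 (all C(3, 2) = 3 edges present). Then P(X_S = 1) = (1/2)^3 = 1/8. By linearity of expectation, E[# K_3] = C(321, 3) · (1/2)^3 = 5461280 / 8 = 682660.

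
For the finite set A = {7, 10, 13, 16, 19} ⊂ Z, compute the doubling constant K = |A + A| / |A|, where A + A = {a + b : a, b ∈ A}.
K = |A + A| / |A| = 9/5

Enumerate A + A = {a + b : a, b ∈ A}. With |A| = 5, there are |A|^2 = 25 ordered sum pairs; collecting distinct values, A + A = {14, 17, 20, 23, 26, 29, 32, 35, 38}, so |A + A| = 9. Thus K = 9/5. Here |A + A| = 2|A| − 1 = 9, the minimum possible — so K = 9/5 is minimal, which holds iff A is an arithmetic progression.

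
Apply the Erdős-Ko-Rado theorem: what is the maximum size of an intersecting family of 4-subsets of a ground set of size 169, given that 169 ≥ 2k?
max |F| = C(168, 3) = 776216

The Erdős-Ko-Rado theorem states: for n ≥ 2k, an intersecting family of k-subsets of an n-element set has size at most C(n − 1, k − 1), with equality for 'star' families {A ⊆ [n] : |A| = k, i ∈ A} (fix an element i). For n = 169, k = 4: C(168, 3) = 776216.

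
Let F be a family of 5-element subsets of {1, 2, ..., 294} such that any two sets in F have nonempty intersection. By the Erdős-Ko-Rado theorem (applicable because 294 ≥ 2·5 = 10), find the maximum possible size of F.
max |F| = C(293, 4) = 300836285

Erdős-Ko-Rado (1961): when n ≥ 2k, max |F| = C(n−1, k−1). The bound is attained by the star {A : i ∈ A} for any fixed i ∈ [n]. Here C(294−1, 5−1) = C(293, 4) = 300836285.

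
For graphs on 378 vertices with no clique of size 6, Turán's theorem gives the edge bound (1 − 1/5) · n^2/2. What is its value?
Turán density bound = (4/5) · 378^2/2 = 285768/5 ≈ 57153.6

Turán's theorem: ex(n, K_{r+1}) is achieved by the complete r-partite Turán graph T(n, r) with parts as balanced as possible, and is at most (1 − 1/r) · n^2/2. For r = 5, n = 378: the density bound is (4/5) · 142884/2 = 285768/5 ≈ 57153.6. The integer-valued extremum is e(T(378, 5)) = 57153, which is strictly less than the density bound 285768/5 since 5 ∤ 378 (the parts of T(378, 5) cannot all be equal).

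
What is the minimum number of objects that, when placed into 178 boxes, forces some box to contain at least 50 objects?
n = (50 − 1)·178 + 1 = 8723

By the generalised pigeonhole principle, to guarantee some box contains ≥ r objects we need more than (r − 1) · k objects total. Threshold: n = (r − 1) · k + 1. With r = 50 and k = 178: n = 49 · 178 + 1 = 8722 + 1 = 8723. For n = 8722 = 49 · 178, we can put exactly 49 objects in every box, avoiding 50 in any single one — so 8723 is tight.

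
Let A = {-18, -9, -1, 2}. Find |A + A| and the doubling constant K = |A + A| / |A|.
K = |A + A| / |A| = 10/4 = 5/2

Enumerate A + A = {a + b : a, b ∈ A}. With |A| = 4, there are |A|^2 = 16 ordered sum pairs; collecting distinct values, A + A = {-36, -27, -19, -18, -16, -10, -7, -2, 1, 4}, so |A + A| = 10. Thus K = 10/4 = 5/2. For comparison, the minimum possible |A + A| over all 4-element sets is 2·4 − 1 = 7 (so min K = 7/4), attained only by arithmetic progressions.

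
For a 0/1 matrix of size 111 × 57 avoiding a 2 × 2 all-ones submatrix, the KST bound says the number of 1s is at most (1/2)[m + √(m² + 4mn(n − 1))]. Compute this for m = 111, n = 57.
z(111, 57; 2, 2) ≤ (1/2)[111 + √(111² + 4·111·57·56)] = (1/2)[111 + √1429569] = 653.3229

Kővári–Sós–Turán: let r_1, ..., r_111 be the row sums and z = Σ r_i the total number of 1s. Each pair of columns can share at most one row with both entries 1 (else a 2×2 all-ones block appears), so Σ_i C(r_i, 2) ≤ C(57, 2) = 1596. By convexity Σ_i C(r_i, 2) ≥ 111·C(z/111, 2) = z(z − 111)/(2·111), giving z² − 111z − 111·57·56 ≤ 0 and hence z ≤ (1/2)[111 + √(12321 + 4·354312)] = (1/2)[111 + √1429569] ≈ (1/2)(111 + 1195.6459) = 653.3229.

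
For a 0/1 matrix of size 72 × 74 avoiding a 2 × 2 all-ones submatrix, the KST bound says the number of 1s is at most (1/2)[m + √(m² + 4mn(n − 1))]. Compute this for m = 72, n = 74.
z(72, 74; 2, 2) ≤ (1/2)[72 + √(72² + 4·72·74·73)] = (1/2)[72 + √1560960] = 660.6919

Kővári–Sós–Turán: let r_1, ..., r_72 be the row sums and z = Σ r_i the total number of 1s. Each pair of columns can share at most one row with both entries 1 (else a 2×2 all-ones block appears), so Σ_i C(r_i, 2) ≤ C(74, 2) = 2701. By convexity Σ_i C(r_i, 2) ≥ 72·C(z/72, 2) = z(z − 72)/(2·72), giving z² − 72z − 72·74·73 ≤ 0 and hence z ≤ (1/2)[72 + √(5184 + 4·388944)] = (1/2)[72 + √1560960] ≈ (1/2)(72 + 1249.3838) = 660.6919.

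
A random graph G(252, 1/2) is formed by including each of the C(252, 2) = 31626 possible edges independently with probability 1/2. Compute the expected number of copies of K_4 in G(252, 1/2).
E[# K_4] = C(252, 4) · (1/2)^C(4, 2) = 164059875 / 2^6 = 2563435.546875

For each 4-subset S of vertices (there are C(252, 4) = 164059875 such S), let X_S = 1 if S induces a K_4 (all C(4, 2) = 6 edges present). Then P(X_S = 1) = (1/2)^6 = 1/64. By linearity of expectation, E[# K_4] = C(252, 4) · (1/2)^6 = 164059875 / 64 = 2563435.546875.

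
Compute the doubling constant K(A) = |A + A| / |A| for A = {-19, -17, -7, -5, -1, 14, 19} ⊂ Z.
K = |A + A| / |A| = 27/7

Enumerate A + A = {a + b : a, b ∈ A}. With |A| = 7, there are |A|^2 = 49 ordered sum pairs; collecting distinct values, A + A = {-38, -36, -34, -26, -24, -22, -20, -18, -14, -12, -10, -8, -6, -5, -3, -2, 0, 2, 7, 9, 12, 13, 14, 18, 28, 33, 38}, so |A + A| = 27. Thus K = 27/7. For comparison, the minimum possible |A + A| over all 7-element sets is 2·7 − 1 = 13 (so min K = 13/7), attained only by arithmetic progressions.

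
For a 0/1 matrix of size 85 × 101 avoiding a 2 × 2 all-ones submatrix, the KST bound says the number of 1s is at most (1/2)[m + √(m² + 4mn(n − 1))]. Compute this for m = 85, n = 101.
z(85, 101; 2, 2) ≤ (1/2)[85 + √(85² + 4·85·101·100)] = (1/2)[85 + √3441225] = 970.027

Kővári–Sós–Turán: let r_1, ..., r_85 be the row sums and z = Σ r_i the total number of 1s. Each pair of columns can share at most one row with both entries 1 (else a 2×2 all-ones block appears), so Σ_i C(r_i, 2) ≤ C(101, 2) = 5050. By convexity Σ_i C(r_i, 2) ≥ 85·C(z/85, 2) = z(z − 85)/(2·85), giving z² − 85z − 85·101·100 ≤ 0 and hence z ≤ (1/2)[85 + √(7225 + 4·858500)] = (1/2)[85 + √3441225] ≈ (1/2)(85 + 1855.0539) = 970.027.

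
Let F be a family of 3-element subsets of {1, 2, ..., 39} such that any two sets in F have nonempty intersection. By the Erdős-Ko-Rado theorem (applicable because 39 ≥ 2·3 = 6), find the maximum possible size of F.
max |F| = C(38, 2) = 703

The Erdős-Ko-Rado theorem states: for n ≥ 2k, an intersecting family of k-subsets of an n-element set has size at most C(n − 1, k − 1), with equality for 'star' families {A ⊆ [n] : |A| = k, i ∈ A} (fix an element i). For n = 39, k = 3: C(38, 2) = 703.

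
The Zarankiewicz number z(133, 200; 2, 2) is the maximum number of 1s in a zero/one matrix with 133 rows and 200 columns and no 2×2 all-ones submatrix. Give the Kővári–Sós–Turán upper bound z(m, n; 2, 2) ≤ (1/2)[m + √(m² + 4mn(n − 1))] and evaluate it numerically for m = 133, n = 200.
z(133, 200; 2, 2) ≤ (1/2)[133 + √(133² + 4·133·200·199)] = (1/2)[133 + √21191289] = 2368.1999

Kővári–Sós–Turán: let r_1, ..., r_133 be the row sums and z = Σ r_i the total number of 1s. Each pair of columns can share at most one row with both entries 1 (else a 2×2 all-ones block appears), so Σ_i C(r_i, 2) ≤ C(200, 2) = 19900. By convexity Σ_i C(r_i, 2) ≥ 133·C(z/133, 2) = z(z − 133)/(2·133), giving z² − 133z − 133·200·199 ≤ 0 and hence z ≤ (1/2)[133 + √(17689 + 4·5293400)] = (1/2)[133 + √21191289] ≈ (1/2)(133 + 4603.3997) = 2368.1999.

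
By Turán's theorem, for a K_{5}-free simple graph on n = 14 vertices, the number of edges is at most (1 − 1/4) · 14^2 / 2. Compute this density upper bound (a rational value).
Turán density bound = (3/4) · 14^2/2 = 147/2 ≈ 73.5

Turán's theorem: ex(n, K_{r+1}) is achieved by the complete r-partite Turán graph T(n, r) with parts as balanced as possible, and is at most (1 − 1/r) · n^2/2. For r = 4, n = 14: the density bound is (3/4) · 196/2 = 147/2 ≈ 73.5. The integer-valued extremum is e(T(14, 4)) = 73, which is strictly less than the density bound 147/2 since 4 ∤ 14 (the parts of T(14, 4) cannot all be equal).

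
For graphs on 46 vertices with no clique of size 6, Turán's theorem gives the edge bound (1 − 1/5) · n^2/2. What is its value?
Turán density bound = (4/5) · 46^2/2 = 4232/5 ≈ 846.4

Turán's theorem: ex(n, K_{r+1}) is achieved by the complete r-partite Turán graph T(n, r) with parts as balanced as possible, and is at most (1 − 1/r) · n^2/2. For r = 5, n = 46: the density bound is (4/5) · 2116/2 = 4232/5 ≈ 846.4. The integer-valued extremum is e(T(46, 5)) = 846, which is strictly less than the density bound 4232/5 since 5 ∤ 46 (the parts of T(46, 5) cannot all be equal).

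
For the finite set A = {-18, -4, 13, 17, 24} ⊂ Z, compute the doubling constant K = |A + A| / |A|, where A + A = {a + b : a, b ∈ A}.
K = |A + A| / |A| = 15/5 = 3

Enumerate A + A = {a + b : a, b ∈ A}. With |A| = 5, there are |A|^2 = 25 ordered sum pairs; collecting distinct values, A + A = {-36, -22, -8, -5, -1, 6, 9, 13, 20, 26, 30, 34, 37, 41, 48}, so |A + A| = 15. Thus K = 15/5 = 3. For comparison, the minimum possible |A + A| over all 5-element sets is 2·5 − 1 = 9 (so min K = 9/5), attained only by arithmetic progressions.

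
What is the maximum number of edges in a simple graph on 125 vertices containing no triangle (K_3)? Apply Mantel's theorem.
ex(125, K_3) = ⌊125^2/4⌋ = 3906

Mantel (1907): a triangle-free graph on n vertices has at most ⌊n^2/4⌋ edges, with equality for the complete bipartite graph K_{⌊n/2⌋, ⌈n/2⌉}. For n = 125: ⌊125^2/4⌋ = ⌊15625/4⌋ = 3906. The extremal graph is K_{62, 63}, which has 62·63 = 3906 edges.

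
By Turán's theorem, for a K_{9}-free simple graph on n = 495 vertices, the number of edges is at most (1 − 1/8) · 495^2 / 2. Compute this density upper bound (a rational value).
Turán density bound = (7/8) · 495^2/2 = 1715175/16 ≈ 107198.4375

Turán's theorem: ex(n, K_{r+1}) is achieved by the complete r-partite Turán graph T(n, r) with parts as balanced as possible, and is at most (1 − 1/r) · n^2/2. For r = 8, n = 495: the density bound is (7/8) · 245025/2 = 1715175/16 ≈ 107198.4375. The integer-valued extremum is e(T(495, 8)) = 107198, which is strictly less than the density bound 1715175/16 since 8 ∤ 495 (the parts of T(495, 8) cannot all be equal).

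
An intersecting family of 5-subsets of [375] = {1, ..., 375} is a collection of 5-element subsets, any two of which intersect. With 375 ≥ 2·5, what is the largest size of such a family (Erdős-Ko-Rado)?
max |F| = C(374, 4) = 802206251

Erdős-Ko-Rado (1961): when n ≥ 2k, max |F| = C(n−1, k−1). The bound is attained by the star {A : i ∈ A} for any fixed i ∈ [n]. Here C(375−1, 5−1) = C(374, 4) = 802206251.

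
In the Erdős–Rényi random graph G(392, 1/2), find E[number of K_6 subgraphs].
E[# K_6] = C(392, 6) · (1/2)^C(6, 2) = 4849391277276 / 2^15 = 1212347819319/8192 ≈ 147991677.162964

For each 6-subset S of vertices (there are C(392, 6) = 4849391277276 such S), let X_S = 1 if S induces a K_6 (all C(6, 2) = 15 edges present). Then P(X_S = 1) = (1/2)^15 = 1/32768. By linearity of expectation, E[# K_6] = C(392, 6) · (1/2)^15 = 4849391277276 / 32768 = 1212347819319/8192 ≈ 147991677.162964.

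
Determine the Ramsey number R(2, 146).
R(2, 146) = 146

R(2, k) = k for all k ≥ 2: in a 2-colouring of K_k, either some edge is red (a red K_2) or all edges are blue (a blue K_k). And K_{145} coloured all-blue has no blue K_146, so R(2, 146) > 145. Hence R(2, 146) = 146.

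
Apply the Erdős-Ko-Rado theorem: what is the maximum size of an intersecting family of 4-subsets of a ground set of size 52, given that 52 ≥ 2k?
max |F| = C(51, 3) = 20825

Erdős-Ko-Rado (1961): when n ≥ 2k, max |F| = C(n−1, k−1). The bound is attained by the star {A : i ∈ A} for any fixed i ∈ [n]. Here C(52−1, 4−1) = C(51, 3) = 20825.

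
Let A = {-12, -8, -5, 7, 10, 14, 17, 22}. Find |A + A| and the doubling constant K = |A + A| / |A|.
K = |A + A| / |A| = 29/8

Enumerate A + A = {a + b : a, b ∈ A}. With |A| = 8, there are |A|^2 = 64 ordered sum pairs; collecting distinct values, A + A = {-24, -20, -17, -16, -13, -10, -5, -2, -1, 2, 5, 6, 9, 10, 12, 14, 17, 20, 21, 24, 27, 28, 29, 31, 32, 34, 36, 39, 44}, so |A + A| = 29. Thus K = 29/8. For comparison, the minimum possible |A + A| over all 8-element sets is 2·8 − 1 = 15 (so min K = 15/8), attained only by arithmetic progressions.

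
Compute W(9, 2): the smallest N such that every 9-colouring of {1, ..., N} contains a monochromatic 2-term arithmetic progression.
W(9, 2) = 9 + 1 = 10

A 2-term AP is any pair of integers, so a monochromatic 2-AP exists iff some colour is used at least twice. With 9 colours, the colouring i ↦ i on {1, ..., 9} uses each colour once, avoiding any monochromatic pair, so W(9, 2) > 9. For {1, ..., 10}, pigeonhole forces two integers of the same colour, which form a monochromatic 2-AP. Hence W(9, 2) = 10.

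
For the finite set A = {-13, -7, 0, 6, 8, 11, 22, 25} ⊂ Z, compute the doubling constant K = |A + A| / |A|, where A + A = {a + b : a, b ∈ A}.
K = |A + A| / |A| = 32/8 = 4

Enumerate A + A = {a + b : a, b ∈ A}. With |A| = 8, there are |A|^2 = 64 ordered sum pairs; collecting distinct values, A + A = {-26, -20, -14, -13, -7, -5, -2, -1, 0, 1, 4, 6, 8, 9, 11, 12, 14, 15, 16, 17, 18, 19, 22, 25, 28, 30, 31, 33, 36, 44, 47, 50}, so |A + A| = 32. Thus K = 32/8 = 4. For comparison, the minimum possible |A + A| over all 8-element sets is 2·8 − 1 = 15 (so min K = 15/8), attained only by arithmetic progressions.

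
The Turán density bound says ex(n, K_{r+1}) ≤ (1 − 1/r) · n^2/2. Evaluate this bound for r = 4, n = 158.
Turán density bound = (3/4) · 158^2/2 = 18723/2 ≈ 9361.5

Turán's theorem: ex(n, K_{r+1}) is achieved by the complete r-partite Turán graph T(n, r) with parts as balanced as possible, and is at most (1 − 1/r) · n^2/2. For r = 4, n = 158: the density bound is (3/4) · 24964/2 = 18723/2 ≈ 9361.5. The integer-valued extremum is e(T(158, 4)) = 9361, which is strictly less than the density bound 18723/2 since 4 ∤ 158 (the parts of T(158, 4) cannot all be equal).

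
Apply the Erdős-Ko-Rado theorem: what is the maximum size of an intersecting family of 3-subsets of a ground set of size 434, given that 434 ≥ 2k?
max |F| = C(433, 2) = 93528

Erdős-Ko-Rado (1961): when n ≥ 2k, max |F| = C(n−1, k−1). The bound is attained by the star {A : i ∈ A} for any fixed i ∈ [n]. Here C(434−1, 3−1) = C(433, 2) = 93528.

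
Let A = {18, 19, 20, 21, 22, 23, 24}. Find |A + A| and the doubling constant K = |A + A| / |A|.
K = |A + A| / |A| = 13/7

Enumerate A + A = {a + b : a, b ∈ A}. With |A| = 7, there are |A|^2 = 49 ordered sum pairs; collecting distinct values, A + A = {36, 37, 38, 39, 40, 41, 42, 43, 44, 45, 46, 47, 48}, so |A + A| = 13. Thus K = 13/7. Here |A + A| = 2|A| − 1 = 13, the minimum possible — so K = 13/7 is minimal, which holds iff A is an arithmetic progression.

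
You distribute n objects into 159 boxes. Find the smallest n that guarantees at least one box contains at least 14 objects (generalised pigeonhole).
n = (14 − 1)·159 + 1 = 2068

By the generalised pigeonhole principle, to guarantee some box contains ≥ r objects we need more than (r − 1) · k objects total. Threshold: n = (r − 1) · k + 1. With r = 14 and k = 159: n = 13 · 159 + 1 = 2067 + 1 = 2068. For n = 2067 = 13 · 159, we can put exactly 13 objects in every box, avoiding 14 in any single one — so 2068 is tight.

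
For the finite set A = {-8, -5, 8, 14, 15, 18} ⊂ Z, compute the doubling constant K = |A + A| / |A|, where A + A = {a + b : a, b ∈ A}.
K = |A + A| / |A| = 20/6 = 10/3

Enumerate A + A = {a + b : a, b ∈ A}. With |A| = 6, there are |A|^2 = 36 ordered sum pairs; collecting distinct values, A + A = {-16, -13, -10, 0, 3, 6, 7, 9, 10, 13, 16, 22, 23, 26, 28, 29, 30, 32, 33, 36}, so |A + A| = 20. Thus K = 20/6 = 10/3. For comparison, the minimum possible |A + A| over all 6-element sets is 2·6 − 1 = 11 (so min K = 11/6), attained only by arithmetic progressions.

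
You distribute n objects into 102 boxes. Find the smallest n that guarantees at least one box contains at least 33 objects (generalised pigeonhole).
n = (33 − 1)·102 + 1 = 3265

By the generalised pigeonhole principle, to guarantee some box contains ≥ r objects we need more than (r − 1) · k objects total. Threshold: n = (r − 1) · k + 1. With r = 33 and k = 102: n = 32 · 102 + 1 = 3264 + 1 = 3265. For n = 3264 = 32 · 102, we can put exactly 32 objects in every box, avoiding 33 in any single one — so 3265 is tight.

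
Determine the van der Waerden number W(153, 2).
W(153, 2) = 153 + 1 = 154

A 2-term AP is any pair of integers, so a monochromatic 2-AP exists iff some colour is used at least twice. With 153 colours, the colouring i ↦ i on {1, ..., 153} uses each colour once, avoiding any monochromatic pair, so W(153, 2) > 153. For {1, ..., 154}, pigeonhole forces two integers of the same colour, which form a monochromatic 2-AP. Hence W(153, 2) = 154.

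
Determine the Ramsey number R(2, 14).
R(2, 14) = 14

R(2, k) = k for all k ≥ 2: in a 2-colouring of K_k, either some edge is red (a red K_2) or all edges are blue (a blue K_k). And K_{13} coloured all-blue has no blue K_14, so R(2, 14) > 13. Hence R(2, 14) = 14.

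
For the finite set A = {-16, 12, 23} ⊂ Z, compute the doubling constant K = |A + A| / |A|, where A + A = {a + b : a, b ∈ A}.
K = |A + A| / |A| = 6/3 = 2

Enumerate A + A = {a + b : a, b ∈ A}. With |A| = 3, there are |A|^2 = 9 ordered sum pairs; collecting distinct values, A + A = {-32, -4, 7, 24, 35, 46}, so |A + A| = 6. Thus K = 6/3 = 2. For comparison, the minimum possible |A + A| over all 3-element sets is 2·3 − 1 = 5 (so min K = 5/3), attained only by arithmetic progressions.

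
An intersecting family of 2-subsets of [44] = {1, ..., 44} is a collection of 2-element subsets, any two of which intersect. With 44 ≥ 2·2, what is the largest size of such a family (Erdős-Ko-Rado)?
max |F| = C(43, 1) = 43

Erdős-Ko-Rado (1961): when n ≥ 2k, max |F| = C(n−1, k−1). The bound is attained by the star {A : i ∈ A} for any fixed i ∈ [n]. Here C(44−1, 2−1) = C(43, 1) = 43.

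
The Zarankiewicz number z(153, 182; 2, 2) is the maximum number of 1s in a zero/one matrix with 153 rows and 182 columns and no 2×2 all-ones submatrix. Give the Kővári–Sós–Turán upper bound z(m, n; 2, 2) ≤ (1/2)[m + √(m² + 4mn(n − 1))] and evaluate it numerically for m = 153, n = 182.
z(153, 182; 2, 2) ≤ (1/2)[153 + √(153² + 4·153·182·181)] = (1/2)[153 + √20183913] = 2322.8255

Kővári–Sós–Turán: let r_1, ..., r_153 be the row sums and z = Σ r_i the total number of 1s. Each pair of columns can share at most one row with both entries 1 (else a 2×2 all-ones block appears), so Σ_i C(r_i, 2) ≤ C(182, 2) = 16471. By convexity Σ_i C(r_i, 2) ≥ 153·C(z/153, 2) = z(z − 153)/(2·153), giving z² − 153z − 153·182·181 ≤ 0 and hence z ≤ (1/2)[153 + √(23409 + 4·5040126)] = (1/2)[153 + √20183913] ≈ (1/2)(153 + 4492.651) = 2322.8255.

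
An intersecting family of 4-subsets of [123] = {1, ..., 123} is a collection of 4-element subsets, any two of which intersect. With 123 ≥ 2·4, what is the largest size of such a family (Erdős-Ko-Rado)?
max |F| = C(122, 3) = 295240

Erdős-Ko-Rado (1961): when n ≥ 2k, max |F| = C(n−1, k−1). The bound is attained by the star {A : i ∈ A} for any fixed i ∈ [n]. Here C(123−1, 4−1) = C(122, 3) = 295240.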